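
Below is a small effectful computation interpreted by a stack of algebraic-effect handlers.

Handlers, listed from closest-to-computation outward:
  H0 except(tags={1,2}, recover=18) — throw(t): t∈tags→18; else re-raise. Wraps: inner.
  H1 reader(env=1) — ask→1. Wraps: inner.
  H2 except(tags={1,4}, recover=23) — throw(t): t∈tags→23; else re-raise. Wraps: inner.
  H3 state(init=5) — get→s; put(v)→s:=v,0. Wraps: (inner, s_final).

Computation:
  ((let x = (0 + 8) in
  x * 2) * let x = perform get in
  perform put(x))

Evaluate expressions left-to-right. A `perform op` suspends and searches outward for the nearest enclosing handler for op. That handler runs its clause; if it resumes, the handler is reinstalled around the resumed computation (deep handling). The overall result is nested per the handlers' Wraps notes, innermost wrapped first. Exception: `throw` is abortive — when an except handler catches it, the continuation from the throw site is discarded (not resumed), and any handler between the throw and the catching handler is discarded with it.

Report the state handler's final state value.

Answer: 5

Evaluation trace:
get @ H3 ⇒ 5
put(5) @ H3 ⇒ s:=5
H0 returns 0
H1 returns 0
H2 returns 0
H3 returns (0, 5)
= (0, 5)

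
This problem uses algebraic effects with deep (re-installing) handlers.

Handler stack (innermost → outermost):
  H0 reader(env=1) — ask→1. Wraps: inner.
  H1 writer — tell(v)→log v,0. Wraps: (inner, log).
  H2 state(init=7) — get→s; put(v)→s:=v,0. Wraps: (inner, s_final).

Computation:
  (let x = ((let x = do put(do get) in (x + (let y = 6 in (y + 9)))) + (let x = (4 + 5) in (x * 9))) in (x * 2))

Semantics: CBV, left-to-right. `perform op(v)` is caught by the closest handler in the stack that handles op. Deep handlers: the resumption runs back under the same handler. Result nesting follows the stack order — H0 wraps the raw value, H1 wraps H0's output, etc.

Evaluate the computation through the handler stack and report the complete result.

Working:
get @ H2 ⇒ 7
put(7) @ H2 ⇒ s:=7
H0 returns 192
H1 returns (192, ())
H2 returns ((192, ()), 7)
= ((192, ()), 7)

Answer: ((192, ()), 7)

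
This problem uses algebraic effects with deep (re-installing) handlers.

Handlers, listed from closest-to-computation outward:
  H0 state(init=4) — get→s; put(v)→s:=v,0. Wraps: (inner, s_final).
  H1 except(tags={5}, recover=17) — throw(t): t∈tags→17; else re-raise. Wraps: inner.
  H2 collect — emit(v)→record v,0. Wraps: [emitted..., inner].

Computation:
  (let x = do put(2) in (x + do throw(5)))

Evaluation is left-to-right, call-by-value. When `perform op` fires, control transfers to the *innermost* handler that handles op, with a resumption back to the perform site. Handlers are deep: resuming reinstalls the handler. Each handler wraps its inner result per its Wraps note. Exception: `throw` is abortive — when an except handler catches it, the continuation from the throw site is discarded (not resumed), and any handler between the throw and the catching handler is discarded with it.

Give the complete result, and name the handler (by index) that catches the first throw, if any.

Answer: [17] ; first throw caught by: H1

Step-by-step:
put(2) @ H0 ⇒ s:=2
throw(5) @ H1 caught ⇒ 17
H2 returns [17]
= [17]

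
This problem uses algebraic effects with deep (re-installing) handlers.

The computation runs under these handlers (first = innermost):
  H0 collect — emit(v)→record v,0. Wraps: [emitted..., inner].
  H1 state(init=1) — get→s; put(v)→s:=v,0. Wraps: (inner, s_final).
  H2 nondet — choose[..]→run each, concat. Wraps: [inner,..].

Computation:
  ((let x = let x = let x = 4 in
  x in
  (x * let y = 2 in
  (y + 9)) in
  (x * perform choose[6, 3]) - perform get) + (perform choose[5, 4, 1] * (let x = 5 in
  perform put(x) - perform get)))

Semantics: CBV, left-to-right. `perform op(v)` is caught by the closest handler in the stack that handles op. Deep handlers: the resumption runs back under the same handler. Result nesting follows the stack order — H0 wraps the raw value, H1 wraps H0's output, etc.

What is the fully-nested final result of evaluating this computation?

Evaluation trace:
choose[6, 3] @ H2
  branch[0] choose=6:
    get @ H1 ⇒ 1
    choose[5, 4, 1] @ H2
      branch[0] choose=5:
        put(5) @ H1 ⇒ s:=5
        get @ H1 ⇒ 5
        H0 returns [238]
        H1 returns ([238], 5)
        H2 returns [([238], 5)]
      branch[1] choose=4:
        put(5) @ H1 ⇒ s:=5
        get @ H1 ⇒ 5
        H0 returns [243]
        H1 returns ([243], 5)
        H2 returns [([243], 5)]
      branch[2] choose=1:
        put(5) @ H1 ⇒ s:=5
        get @ H1 ⇒ 5
        H0 returns [258]
        H1 returns ([258], 5)
        H2 returns [([258], 5)]
  branch[1] choose=3:
    get @ H1 ⇒ 1
    choose[5, 4, 1] @ H2
      branch[0] choose=5:
        put(5) @ H1 ⇒ s:=5
        get @ H1 ⇒ 5
        H0 returns [106]
        H1 returns ([106], 5)
        H2 returns [([106], 5)]
      branch[1] choose=4:
        put(5) @ H1 ⇒ s:=5
        get @ H1 ⇒ 5
        H0 returns [111]
        H1 returns ([111], 5)
        H2 returns [([111], 5)]
      branch[2] choose=1:
        put(5) @ H1 ⇒ s:=5
        get @ H1 ⇒ 5
        H0 returns [126]
        H1 returns ([126], 5)
        H2 returns [([126], 5)]
= [([238], 5), ([243], 5), ([258], 5), ([106], 5), ([111], 5), ([126], 5)]

Answer: [([238], 5), ([243], 5), ([258], 5), ([106], 5), ([111], 5), ([126], 5)]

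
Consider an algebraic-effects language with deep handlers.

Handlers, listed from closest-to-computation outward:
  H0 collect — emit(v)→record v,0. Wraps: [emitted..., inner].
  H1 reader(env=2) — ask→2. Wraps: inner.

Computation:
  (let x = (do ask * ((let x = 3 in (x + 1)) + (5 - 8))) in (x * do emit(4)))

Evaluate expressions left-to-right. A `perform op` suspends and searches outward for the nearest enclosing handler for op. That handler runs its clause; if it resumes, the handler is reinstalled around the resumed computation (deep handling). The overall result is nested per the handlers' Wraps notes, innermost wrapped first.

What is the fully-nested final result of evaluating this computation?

Answer: [4, 0]

Step-by-step:
ask @ H1 ⇒ 2
emit(4) @ H0 ⇒ out+=4
H0 returns [4, 0]
H1 returns [4, 0]
= [4, 0]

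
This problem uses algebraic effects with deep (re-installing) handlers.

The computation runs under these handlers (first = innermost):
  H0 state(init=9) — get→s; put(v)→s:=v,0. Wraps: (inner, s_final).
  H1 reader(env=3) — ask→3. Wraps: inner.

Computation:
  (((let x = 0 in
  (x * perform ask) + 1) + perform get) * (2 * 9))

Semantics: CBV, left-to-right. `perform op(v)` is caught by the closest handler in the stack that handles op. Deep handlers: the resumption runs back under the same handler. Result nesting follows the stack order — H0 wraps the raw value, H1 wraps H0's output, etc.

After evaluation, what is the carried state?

Working:
ask @ H1 ⇒ 3
get @ H0 ⇒ 9
H0 returns (180, 9)
H1 returns (180, 9)
= (180, 9)

Answer: 9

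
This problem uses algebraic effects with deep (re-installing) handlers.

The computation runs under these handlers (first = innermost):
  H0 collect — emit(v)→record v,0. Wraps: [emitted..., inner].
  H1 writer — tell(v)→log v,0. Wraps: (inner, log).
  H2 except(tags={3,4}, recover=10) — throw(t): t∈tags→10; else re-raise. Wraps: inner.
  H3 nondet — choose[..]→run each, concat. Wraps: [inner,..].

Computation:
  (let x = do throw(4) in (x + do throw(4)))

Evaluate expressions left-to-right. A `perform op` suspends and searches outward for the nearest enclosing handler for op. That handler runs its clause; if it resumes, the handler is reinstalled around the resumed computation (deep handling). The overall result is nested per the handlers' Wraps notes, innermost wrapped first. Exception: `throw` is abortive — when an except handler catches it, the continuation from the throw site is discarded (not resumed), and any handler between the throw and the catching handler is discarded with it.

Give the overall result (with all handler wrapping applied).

Evaluation trace:
throw(4) @ H2 caught ⇒ 10
H3 returns [10]
= [10]

Answer: [10]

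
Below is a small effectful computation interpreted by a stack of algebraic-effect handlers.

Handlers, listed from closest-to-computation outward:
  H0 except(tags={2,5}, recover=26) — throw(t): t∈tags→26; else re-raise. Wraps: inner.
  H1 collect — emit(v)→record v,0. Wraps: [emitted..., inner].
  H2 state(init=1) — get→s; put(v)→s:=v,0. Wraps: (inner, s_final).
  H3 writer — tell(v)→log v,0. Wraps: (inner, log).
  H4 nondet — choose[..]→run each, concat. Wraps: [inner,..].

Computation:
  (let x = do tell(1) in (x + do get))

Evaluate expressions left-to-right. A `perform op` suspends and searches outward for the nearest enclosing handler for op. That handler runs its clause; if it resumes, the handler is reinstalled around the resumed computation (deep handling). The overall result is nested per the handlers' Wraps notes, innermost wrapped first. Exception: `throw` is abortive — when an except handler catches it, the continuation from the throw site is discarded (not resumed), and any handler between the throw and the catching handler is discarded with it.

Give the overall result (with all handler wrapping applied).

Answer: [(([1], 1), (1))]

Working:
tell(1) @ H3 ⇒ log+=1
get @ H2 ⇒ 1
H0 returns 1
H1 returns [1]
H2 returns ([1], 1)
H3 returns (([1], 1), (1))
H4 returns [(([1], 1), (1))]
= [(([1], 1), (1))]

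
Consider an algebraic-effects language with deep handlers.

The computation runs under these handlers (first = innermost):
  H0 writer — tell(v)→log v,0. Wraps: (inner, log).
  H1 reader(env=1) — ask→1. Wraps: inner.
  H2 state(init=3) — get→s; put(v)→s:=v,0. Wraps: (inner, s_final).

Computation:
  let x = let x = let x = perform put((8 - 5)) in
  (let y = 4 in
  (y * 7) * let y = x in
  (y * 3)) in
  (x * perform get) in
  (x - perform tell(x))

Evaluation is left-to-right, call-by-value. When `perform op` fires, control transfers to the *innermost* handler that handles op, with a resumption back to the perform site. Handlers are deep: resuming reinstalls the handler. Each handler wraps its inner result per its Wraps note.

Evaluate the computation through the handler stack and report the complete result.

Working:
put(3) @ H2 ⇒ s:=3
get @ H2 ⇒ 3
tell(0) @ H0 ⇒ log+=0
H0 returns (0, (0))
H1 returns (0, (0))
H2 returns ((0, (0)), 3)
= ((0, (0)), 3)

Answer: ((0, (0)), 3)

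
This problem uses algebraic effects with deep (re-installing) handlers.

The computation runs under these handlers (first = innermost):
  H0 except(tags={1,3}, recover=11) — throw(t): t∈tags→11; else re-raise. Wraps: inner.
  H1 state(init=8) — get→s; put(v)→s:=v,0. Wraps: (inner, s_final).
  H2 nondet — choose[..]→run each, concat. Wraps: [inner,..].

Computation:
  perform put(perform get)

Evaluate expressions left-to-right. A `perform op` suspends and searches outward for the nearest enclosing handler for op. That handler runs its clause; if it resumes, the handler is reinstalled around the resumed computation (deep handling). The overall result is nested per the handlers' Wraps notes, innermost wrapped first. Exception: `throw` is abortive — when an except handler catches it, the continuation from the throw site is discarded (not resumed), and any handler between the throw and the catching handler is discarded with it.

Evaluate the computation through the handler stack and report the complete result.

Evaluation trace:
get @ H1 ⇒ 8
put(8) @ H1 ⇒ s:=8
H0 returns 0
H1 returns (0, 8)
H2 returns [(0, 8)]
= [(0, 8)]

Answer: [(0, 8)]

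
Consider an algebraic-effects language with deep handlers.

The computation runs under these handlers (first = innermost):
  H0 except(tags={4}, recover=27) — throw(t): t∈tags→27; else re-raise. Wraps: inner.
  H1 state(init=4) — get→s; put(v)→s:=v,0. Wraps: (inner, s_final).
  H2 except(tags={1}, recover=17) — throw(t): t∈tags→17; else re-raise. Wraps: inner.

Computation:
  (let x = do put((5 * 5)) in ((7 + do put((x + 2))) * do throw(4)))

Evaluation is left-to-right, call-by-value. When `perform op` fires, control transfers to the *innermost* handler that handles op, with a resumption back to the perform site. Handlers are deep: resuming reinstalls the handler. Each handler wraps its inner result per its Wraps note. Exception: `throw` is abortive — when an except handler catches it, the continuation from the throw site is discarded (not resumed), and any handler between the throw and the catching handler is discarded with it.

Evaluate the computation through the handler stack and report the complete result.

Evaluation trace:
put(25) @ H1 ⇒ s:=25
put(2) @ H1 ⇒ s:=2
throw(4) @ H0 caught ⇒ 27
H1 returns (27, 2)
H2 returns (27, 2)
= (27, 2)

Answer: (27, 2)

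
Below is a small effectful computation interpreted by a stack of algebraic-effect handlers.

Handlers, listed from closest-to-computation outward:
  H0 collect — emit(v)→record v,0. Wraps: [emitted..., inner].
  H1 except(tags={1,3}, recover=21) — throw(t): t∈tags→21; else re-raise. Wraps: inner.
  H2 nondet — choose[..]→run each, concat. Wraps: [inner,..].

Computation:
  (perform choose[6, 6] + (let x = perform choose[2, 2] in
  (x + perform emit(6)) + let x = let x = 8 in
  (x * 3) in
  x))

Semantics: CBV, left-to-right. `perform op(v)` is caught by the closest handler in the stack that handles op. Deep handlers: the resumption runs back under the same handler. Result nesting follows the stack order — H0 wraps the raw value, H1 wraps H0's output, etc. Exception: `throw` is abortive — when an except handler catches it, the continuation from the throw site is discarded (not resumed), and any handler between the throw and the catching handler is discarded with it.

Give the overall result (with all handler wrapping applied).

Step-by-step:
choose[6, 6] @ H2
  branch[0] choose=6:
    choose[2, 2] @ H2
      branch[0] choose=2:
        emit(6) @ H0 ⇒ out+=6
        H0 returns [6, 32]
        H1 returns [6, 32]
        H2 returns [[6, 32]]
      branch[1] choose=2:
        emit(6) @ H0 ⇒ out+=6
        H0 returns [6, 32]
        H1 returns [6, 32]
        H2 returns [[6, 32]]
  branch[1] choose=6:
    choose[2, 2] @ H2
      branch[0] choose=2:
        emit(6) @ H0 ⇒ out+=6
        H0 returns [6, 32]
        H1 returns [6, 32]
        H2 returns [[6, 32]]
      branch[1] choose=2:
        emit(6) @ H0 ⇒ out+=6
        H0 returns [6, 32]
        H1 returns [6, 32]
        H2 returns [[6, 32]]
= [[6, 32], [6, 32], [6, 32], [6, 32]]

Answer: [[6, 32], [6, 32], [6, 32], [6, 32]]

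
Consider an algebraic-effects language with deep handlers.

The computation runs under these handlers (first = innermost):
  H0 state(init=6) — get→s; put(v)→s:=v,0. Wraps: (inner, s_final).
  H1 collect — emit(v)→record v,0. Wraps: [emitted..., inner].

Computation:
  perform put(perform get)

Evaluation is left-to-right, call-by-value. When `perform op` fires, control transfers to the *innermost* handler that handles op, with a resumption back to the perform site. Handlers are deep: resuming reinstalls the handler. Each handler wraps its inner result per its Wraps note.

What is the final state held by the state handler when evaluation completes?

Answer: 6

Evaluation trace:
get @ H0 ⇒ 6
put(6) @ H0 ⇒ s:=6
H0 returns (0, 6)
H1 returns [(0, 6)]
= [(0, 6)]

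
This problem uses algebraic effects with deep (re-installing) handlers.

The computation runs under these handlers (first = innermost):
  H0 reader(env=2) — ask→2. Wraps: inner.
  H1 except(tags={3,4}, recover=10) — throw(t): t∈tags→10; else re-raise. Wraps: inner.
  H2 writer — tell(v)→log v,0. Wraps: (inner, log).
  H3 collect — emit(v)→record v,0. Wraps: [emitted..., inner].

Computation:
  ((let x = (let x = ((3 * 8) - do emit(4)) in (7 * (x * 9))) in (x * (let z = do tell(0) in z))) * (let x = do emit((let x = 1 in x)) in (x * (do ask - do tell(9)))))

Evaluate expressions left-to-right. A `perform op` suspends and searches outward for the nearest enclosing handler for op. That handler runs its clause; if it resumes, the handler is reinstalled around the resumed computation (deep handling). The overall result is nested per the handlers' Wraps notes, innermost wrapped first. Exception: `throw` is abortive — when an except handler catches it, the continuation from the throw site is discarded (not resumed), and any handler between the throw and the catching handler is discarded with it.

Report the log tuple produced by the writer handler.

Step-by-step:
emit(4) @ H3 ⇒ out+=4
tell(0) @ H2 ⇒ log+=0
emit(1) @ H3 ⇒ out+=1
ask @ H0 ⇒ 2
tell(9) @ H2 ⇒ log+=9
H0 returns 0
H1 returns 0
H2 returns (0, (0, 9))
H3 returns [4, 1, (0, (0, 9))]
= [4, 1, (0, (0, 9))]

Answer: (0, 9)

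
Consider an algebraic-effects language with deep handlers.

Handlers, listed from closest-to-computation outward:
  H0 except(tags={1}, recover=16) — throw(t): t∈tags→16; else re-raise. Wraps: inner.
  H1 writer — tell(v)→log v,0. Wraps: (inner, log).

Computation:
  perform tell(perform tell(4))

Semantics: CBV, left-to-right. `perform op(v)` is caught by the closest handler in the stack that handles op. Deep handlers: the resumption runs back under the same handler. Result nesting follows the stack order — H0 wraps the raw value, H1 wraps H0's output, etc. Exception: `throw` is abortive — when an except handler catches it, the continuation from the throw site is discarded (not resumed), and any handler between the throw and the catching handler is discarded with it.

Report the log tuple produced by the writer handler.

Evaluation trace:
tell(4) @ H1 ⇒ log+=4
tell(0) @ H1 ⇒ log+=0
H0 returns 0
H1 returns (0, (4, 0))
= (0, (4, 0))

Answer: (4, 0)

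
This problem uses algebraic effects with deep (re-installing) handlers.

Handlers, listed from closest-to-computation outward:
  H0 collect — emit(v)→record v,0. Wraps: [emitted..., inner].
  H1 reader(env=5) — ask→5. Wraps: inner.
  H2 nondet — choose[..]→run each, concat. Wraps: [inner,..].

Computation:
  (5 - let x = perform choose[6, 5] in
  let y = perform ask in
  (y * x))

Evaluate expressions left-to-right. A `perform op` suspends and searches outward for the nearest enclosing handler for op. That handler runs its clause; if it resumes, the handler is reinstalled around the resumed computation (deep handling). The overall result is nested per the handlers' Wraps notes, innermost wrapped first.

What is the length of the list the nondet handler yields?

Answer: 2

Step-by-step:
choose[6, 5] @ H2
  branch[0] choose=6:
    ask @ H1 ⇒ 5
    H0 returns [-25]
    H1 returns [-25]
    H2 returns [[-25]]
  branch[1] choose=5:
    ask @ H1 ⇒ 5
    H0 returns [-20]
    H1 returns [-20]
    H2 returns [[-20]]
= [[-25], [-20]]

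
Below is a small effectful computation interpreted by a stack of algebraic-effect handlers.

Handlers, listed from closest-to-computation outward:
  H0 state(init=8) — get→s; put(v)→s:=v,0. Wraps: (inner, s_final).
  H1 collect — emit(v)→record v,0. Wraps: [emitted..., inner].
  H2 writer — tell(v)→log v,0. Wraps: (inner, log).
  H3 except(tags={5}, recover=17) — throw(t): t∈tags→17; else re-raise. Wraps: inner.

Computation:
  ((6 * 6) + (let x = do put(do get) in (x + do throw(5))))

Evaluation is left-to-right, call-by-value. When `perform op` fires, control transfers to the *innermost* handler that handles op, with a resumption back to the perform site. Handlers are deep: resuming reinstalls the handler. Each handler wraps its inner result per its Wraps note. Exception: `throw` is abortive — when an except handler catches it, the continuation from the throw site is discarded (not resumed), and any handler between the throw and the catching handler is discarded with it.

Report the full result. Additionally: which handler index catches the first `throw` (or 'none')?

Step-by-step:
get @ H0 ⇒ 8
put(8) @ H0 ⇒ s:=8
throw(5) @ H3 caught ⇒ 17
= 17

Answer: 17 ; first throw caught by: H3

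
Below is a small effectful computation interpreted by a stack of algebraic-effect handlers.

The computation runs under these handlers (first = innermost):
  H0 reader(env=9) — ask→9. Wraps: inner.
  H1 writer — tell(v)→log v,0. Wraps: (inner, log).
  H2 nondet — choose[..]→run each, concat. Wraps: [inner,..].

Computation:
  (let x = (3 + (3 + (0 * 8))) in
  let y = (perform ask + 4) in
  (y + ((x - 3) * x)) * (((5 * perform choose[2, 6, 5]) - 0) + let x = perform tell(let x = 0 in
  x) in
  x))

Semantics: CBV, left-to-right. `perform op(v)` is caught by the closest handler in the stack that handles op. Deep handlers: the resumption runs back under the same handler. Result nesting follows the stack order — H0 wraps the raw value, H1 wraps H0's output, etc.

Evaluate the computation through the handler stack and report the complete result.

Working:
ask @ H0 ⇒ 9
choose[2, 6, 5] @ H2
  branch[0] choose=2:
    tell(0) @ H1 ⇒ log+=0
    H0 returns 310
    H1 returns (310, (0))
    H2 returns [(310, (0))]
  branch[1] choose=6:
    tell(0) @ H1 ⇒ log+=0
    H0 returns 930
    H1 returns (930, (0))
    H2 returns [(930, (0))]
  branch[2] choose=5:
    tell(0) @ H1 ⇒ log+=0
    H0 returns 775
    H1 returns (775, (0))
    H2 returns [(775, (0))]
= [(310, (0)), (930, (0)), (775, (0))]

Answer: [(310, (0)), (930, (0)), (775, (0))]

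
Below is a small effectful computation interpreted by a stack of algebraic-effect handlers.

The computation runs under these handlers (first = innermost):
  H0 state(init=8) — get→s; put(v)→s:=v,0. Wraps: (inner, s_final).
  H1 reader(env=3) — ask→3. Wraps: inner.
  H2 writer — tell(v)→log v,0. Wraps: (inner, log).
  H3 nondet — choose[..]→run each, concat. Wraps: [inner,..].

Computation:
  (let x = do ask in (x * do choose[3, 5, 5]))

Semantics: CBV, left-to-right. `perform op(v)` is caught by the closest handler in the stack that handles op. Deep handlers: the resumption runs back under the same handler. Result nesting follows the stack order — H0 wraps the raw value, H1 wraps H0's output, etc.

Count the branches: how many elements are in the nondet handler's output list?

Step-by-step:
ask @ H1 ⇒ 3
choose[3, 5, 5] @ H3
  branch[0] choose=3:
    H0 returns (9, 8)
    H1 returns (9, 8)
    H2 returns ((9, 8), ())
    H3 returns [((9, 8), ())]
  branch[1] choose=5:
    H0 returns (15, 8)
    H1 returns (15, 8)
    H2 returns ((15, 8), ())
    H3 returns [((15, 8), ())]
  branch[2] choose=5:
    H0 returns (15, 8)
    H1 returns (15, 8)
    H2 returns ((15, 8), ())
    H3 returns [((15, 8), ())]
= [((9, 8), ()), ((15, 8), ()), ((15, 8), ())]

Answer: 3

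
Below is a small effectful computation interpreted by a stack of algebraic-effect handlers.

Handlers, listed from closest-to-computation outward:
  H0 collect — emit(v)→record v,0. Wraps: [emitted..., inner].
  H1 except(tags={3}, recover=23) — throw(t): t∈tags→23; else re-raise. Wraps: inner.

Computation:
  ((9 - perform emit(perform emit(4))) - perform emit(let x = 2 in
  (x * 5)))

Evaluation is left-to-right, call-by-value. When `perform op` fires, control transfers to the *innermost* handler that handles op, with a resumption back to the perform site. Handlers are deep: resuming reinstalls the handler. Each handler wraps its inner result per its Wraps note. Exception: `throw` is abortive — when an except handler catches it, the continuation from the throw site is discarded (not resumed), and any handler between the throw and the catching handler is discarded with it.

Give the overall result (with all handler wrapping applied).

Answer: [4, 0, 10, 9]

Working:
emit(4) @ H0 ⇒ out+=4
emit(0) @ H0 ⇒ out+=0
emit(10) @ H0 ⇒ out+=10
H0 returns [4, 0, 10, 9]
H1 returns [4, 0, 10, 9]
= [4, 0, 10, 9]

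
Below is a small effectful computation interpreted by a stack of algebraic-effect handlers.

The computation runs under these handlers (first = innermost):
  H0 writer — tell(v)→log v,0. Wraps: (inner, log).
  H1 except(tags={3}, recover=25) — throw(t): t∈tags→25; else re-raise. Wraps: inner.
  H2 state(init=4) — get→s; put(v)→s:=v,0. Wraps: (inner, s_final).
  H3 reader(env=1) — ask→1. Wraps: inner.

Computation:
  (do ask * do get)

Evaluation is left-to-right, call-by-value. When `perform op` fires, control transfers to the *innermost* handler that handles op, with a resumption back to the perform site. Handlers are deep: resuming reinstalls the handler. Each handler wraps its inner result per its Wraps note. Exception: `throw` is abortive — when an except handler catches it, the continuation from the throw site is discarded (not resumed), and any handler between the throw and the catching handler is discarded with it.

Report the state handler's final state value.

Step-by-step:
ask @ H3 ⇒ 1
get @ H2 ⇒ 4
H0 returns (4, ())
H1 returns (4, ())
H2 returns ((4, ()), 4)
H3 returns ((4, ()), 4)
= ((4, ()), 4)

Answer: 4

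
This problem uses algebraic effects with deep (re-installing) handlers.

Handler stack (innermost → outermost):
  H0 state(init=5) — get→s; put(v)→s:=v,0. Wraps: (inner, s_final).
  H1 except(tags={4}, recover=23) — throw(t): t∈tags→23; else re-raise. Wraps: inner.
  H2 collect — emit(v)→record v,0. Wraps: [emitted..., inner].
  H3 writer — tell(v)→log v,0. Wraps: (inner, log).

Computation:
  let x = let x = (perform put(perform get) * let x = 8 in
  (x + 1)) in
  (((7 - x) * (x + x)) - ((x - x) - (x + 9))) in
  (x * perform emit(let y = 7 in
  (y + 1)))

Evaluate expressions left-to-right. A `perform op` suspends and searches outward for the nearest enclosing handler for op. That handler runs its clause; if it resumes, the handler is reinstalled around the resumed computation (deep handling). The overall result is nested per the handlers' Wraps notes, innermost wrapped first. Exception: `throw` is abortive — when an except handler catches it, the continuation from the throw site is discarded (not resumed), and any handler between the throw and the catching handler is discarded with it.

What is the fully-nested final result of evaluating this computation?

Working:
get @ H0 ⇒ 5
put(5) @ H0 ⇒ s:=5
emit(8) @ H2 ⇒ out+=8
H0 returns (0, 5)
H1 returns (0, 5)
H2 returns [8, (0, 5)]
H3 returns ([8, (0, 5)], ())
= ([8, (0, 5)], ())

Answer: ([8, (0, 5)], ())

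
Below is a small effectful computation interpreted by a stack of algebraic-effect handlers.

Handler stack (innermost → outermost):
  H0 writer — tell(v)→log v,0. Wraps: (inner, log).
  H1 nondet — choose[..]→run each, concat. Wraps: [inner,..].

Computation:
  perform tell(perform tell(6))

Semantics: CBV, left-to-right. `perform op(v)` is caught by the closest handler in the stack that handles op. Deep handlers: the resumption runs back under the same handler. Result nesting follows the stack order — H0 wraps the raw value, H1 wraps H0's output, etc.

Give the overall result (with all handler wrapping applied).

Working:
tell(6) @ H0 ⇒ log+=6
tell(0) @ H0 ⇒ log+=0
H0 returns (0, (6, 0))
H1 returns [(0, (6, 0))]
= [(0, (6, 0))]

Answer: [(0, (6, 0))]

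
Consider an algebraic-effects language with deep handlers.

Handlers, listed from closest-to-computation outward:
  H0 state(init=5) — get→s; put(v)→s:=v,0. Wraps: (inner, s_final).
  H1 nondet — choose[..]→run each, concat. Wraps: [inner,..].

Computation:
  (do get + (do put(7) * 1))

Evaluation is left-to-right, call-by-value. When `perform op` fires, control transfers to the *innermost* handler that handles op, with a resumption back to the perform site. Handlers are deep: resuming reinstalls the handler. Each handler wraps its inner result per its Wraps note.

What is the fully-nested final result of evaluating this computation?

Answer: [(5, 7)]

Evaluation trace:
get @ H0 ⇒ 5
put(7) @ H0 ⇒ s:=7
H0 returns (5, 7)
H1 returns [(5, 7)]
= [(5, 7)]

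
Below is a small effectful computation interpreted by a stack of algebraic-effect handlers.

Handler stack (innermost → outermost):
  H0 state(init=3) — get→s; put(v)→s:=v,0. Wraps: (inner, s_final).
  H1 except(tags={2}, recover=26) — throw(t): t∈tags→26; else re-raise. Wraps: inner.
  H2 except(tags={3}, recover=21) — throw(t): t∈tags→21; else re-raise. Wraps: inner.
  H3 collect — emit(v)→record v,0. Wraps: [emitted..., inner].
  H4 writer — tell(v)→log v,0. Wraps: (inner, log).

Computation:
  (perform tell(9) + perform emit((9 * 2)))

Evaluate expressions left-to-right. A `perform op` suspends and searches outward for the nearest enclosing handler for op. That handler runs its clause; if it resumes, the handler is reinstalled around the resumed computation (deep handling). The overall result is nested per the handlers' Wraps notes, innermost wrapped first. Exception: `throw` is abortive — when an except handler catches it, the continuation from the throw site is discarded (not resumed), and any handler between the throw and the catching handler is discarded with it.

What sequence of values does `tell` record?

Answer: (9)

Step-by-step:
tell(9) @ H4 ⇒ log+=9
emit(18) @ H3 ⇒ out+=18
H0 returns (0, 3)
H1 returns (0, 3)
H2 returns (0, 3)
H3 returns [18, (0, 3)]
H4 returns ([18, (0, 3)], (9))
= ([18, (0, 3)], (9))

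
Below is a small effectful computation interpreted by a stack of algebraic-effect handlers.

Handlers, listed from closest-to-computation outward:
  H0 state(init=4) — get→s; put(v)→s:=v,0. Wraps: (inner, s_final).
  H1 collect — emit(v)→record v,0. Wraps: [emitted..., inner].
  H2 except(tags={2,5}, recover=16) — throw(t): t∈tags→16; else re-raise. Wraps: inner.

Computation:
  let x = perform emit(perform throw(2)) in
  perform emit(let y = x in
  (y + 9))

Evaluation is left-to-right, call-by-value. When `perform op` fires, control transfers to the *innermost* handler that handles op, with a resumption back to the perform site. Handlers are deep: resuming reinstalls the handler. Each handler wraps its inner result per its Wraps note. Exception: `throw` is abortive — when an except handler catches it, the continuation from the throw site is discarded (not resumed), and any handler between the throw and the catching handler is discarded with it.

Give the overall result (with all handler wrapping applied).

Evaluation trace:
throw(2) @ H2 caught ⇒ 16
= 16

Answer: 16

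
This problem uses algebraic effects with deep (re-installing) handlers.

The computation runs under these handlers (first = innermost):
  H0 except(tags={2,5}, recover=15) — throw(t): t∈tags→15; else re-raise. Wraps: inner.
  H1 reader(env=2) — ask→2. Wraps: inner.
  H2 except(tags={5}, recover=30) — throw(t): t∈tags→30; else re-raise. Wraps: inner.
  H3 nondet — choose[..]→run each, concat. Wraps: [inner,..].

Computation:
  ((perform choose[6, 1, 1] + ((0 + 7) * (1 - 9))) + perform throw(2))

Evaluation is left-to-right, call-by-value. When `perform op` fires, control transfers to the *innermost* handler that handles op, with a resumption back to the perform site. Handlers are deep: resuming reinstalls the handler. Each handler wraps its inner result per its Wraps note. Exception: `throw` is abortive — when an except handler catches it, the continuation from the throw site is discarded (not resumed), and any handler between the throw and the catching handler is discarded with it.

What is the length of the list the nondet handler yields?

Working:
choose[6, 1, 1] @ H3
  branch[0] choose=6:
    throw(2) @ H0 caught ⇒ 15
    H1 returns 15
    H2 returns 15
    H3 returns [15]
  branch[1] choose=1:
    throw(2) @ H0 caught ⇒ 15
    H1 returns 15
    H2 returns 15
    H3 returns [15]
  branch[2] choose=1:
    throw(2) @ H0 caught ⇒ 15
    H1 returns 15
    H2 returns 15
    H3 returns [15]
= [15, 15, 15]

Answer: 3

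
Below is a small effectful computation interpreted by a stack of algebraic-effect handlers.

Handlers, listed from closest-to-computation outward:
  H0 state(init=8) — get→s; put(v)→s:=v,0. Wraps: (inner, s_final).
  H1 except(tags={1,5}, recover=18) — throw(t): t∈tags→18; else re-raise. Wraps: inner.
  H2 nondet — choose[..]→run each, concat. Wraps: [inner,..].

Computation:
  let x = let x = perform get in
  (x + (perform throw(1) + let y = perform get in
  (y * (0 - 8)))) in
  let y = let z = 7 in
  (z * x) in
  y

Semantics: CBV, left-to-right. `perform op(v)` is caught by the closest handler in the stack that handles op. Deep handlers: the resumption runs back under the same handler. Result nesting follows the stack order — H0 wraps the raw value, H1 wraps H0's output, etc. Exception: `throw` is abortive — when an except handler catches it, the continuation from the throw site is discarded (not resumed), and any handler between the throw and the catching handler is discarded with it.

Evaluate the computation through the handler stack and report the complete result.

Evaluation trace:
get @ H0 ⇒ 8
throw(1) @ H1 caught ⇒ 18
H2 returns [18]
= [18]

Answer: [18]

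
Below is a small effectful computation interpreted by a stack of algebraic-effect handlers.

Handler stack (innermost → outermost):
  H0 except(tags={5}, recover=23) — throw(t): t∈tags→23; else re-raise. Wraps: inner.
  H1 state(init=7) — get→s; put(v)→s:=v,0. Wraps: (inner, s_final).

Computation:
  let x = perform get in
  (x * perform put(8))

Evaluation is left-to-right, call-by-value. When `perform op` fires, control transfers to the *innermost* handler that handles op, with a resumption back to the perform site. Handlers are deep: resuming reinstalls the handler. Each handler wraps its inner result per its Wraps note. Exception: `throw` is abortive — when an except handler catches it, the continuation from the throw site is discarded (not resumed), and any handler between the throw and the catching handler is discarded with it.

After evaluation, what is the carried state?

Working:
get @ H1 ⇒ 7
put(8) @ H1 ⇒ s:=8
H0 returns 0
H1 returns (0, 8)
= (0, 8)

Answer: 8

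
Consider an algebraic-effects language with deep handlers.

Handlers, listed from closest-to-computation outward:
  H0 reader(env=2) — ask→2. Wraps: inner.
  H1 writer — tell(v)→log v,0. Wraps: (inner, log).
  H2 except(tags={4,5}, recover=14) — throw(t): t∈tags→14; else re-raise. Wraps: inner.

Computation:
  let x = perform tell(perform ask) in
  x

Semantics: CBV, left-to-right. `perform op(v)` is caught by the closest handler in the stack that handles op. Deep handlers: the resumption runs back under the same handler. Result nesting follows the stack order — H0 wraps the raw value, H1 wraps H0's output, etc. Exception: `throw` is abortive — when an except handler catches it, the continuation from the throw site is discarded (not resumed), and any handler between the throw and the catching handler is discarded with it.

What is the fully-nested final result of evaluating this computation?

Answer: (0, (2))

Working:
ask @ H0 ⇒ 2
tell(2) @ H1 ⇒ log+=2
H0 returns 0
H1 returns (0, (2))
H2 returns (0, (2))
= (0, (2))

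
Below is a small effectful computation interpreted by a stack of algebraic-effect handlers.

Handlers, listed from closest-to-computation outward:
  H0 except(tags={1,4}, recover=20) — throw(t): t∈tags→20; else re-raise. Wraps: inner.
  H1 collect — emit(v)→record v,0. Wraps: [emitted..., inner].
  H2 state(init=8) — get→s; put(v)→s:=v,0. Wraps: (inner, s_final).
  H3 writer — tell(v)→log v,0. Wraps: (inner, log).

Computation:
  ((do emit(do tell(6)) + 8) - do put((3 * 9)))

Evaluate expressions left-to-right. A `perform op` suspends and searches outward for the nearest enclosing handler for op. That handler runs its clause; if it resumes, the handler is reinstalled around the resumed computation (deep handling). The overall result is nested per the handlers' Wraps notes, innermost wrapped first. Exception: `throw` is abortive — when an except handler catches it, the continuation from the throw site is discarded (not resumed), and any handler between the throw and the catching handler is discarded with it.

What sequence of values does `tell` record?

Evaluation trace:
tell(6) @ H3 ⇒ log+=6
emit(0) @ H1 ⇒ out+=0
put(27) @ H2 ⇒ s:=27
H0 returns 8
H1 returns [0, 8]
H2 returns ([0, 8], 27)
H3 returns (([0, 8], 27), (6))
= (([0, 8], 27), (6))

Answer: (6)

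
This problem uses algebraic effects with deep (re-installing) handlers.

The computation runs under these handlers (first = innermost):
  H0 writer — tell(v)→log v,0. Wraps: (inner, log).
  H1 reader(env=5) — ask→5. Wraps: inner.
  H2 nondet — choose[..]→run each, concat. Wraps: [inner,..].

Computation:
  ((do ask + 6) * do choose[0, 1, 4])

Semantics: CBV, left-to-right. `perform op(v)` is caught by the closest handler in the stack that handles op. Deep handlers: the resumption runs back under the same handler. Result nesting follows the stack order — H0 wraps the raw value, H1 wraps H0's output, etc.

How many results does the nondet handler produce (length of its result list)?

Working:
ask @ H1 ⇒ 5
choose[0, 1, 4] @ H2
  branch[0] choose=0:
    H0 returns (0, ())
    H1 returns (0, ())
    H2 returns [(0, ())]
  branch[1] choose=1:
    H0 returns (11, ())
    H1 returns (11, ())
    H2 returns [(11, ())]
  branch[2] choose=4:
    H0 returns (44, ())
    H1 returns (44, ())
    H2 returns [(44, ())]
= [(0, ()), (11, ()), (44, ())]

Answer: 3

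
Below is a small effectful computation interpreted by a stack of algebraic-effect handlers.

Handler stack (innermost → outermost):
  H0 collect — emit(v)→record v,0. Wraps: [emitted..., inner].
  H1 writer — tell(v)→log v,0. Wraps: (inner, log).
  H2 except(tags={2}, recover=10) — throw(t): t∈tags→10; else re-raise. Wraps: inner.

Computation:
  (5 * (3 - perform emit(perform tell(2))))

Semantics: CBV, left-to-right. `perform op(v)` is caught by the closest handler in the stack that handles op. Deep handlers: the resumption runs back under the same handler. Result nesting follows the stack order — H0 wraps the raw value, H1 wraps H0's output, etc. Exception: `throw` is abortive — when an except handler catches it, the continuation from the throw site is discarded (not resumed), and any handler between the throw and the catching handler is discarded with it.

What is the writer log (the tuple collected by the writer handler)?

Step-by-step:
tell(2) @ H1 ⇒ log+=2
emit(0) @ H0 ⇒ out+=0
H0 returns [0, 15]
H1 returns ([0, 15], (2))
H2 returns ([0, 15], (2))
= ([0, 15], (2))

Answer: (2)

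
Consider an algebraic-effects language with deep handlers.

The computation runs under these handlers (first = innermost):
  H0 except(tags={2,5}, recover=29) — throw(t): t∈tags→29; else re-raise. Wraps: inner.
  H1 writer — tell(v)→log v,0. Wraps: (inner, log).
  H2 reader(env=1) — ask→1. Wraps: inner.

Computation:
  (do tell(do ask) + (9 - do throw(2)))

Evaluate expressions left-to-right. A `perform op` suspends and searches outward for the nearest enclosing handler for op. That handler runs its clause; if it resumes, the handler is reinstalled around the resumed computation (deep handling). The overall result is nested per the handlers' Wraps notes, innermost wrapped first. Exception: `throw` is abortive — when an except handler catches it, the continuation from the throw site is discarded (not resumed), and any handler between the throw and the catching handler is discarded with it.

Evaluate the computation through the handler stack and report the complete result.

Answer: (29, (1))

Working:
ask @ H2 ⇒ 1
tell(1) @ H1 ⇒ log+=1
throw(2) @ H0 caught ⇒ 29
H1 returns (29, (1))
H2 returns (29, (1))
= (29, (1))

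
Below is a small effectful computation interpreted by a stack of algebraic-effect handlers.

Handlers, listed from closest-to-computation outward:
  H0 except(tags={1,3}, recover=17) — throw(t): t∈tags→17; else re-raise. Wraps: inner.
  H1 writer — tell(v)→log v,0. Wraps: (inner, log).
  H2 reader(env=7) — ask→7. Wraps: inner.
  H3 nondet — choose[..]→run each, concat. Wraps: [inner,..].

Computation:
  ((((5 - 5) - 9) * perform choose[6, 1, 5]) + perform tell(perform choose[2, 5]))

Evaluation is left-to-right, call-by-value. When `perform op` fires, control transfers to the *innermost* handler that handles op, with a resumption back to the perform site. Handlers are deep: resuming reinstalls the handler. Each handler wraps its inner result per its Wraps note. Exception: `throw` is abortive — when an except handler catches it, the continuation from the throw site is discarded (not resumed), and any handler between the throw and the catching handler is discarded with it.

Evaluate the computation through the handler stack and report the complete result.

Answer: [(-54, (2)), (-54, (5)), (-9, (2)), (-9, (5)), (-45, (2)), (-45, (5))]

Working:
choose[6, 1, 5] @ H3
  branch[0] choose=6:
    choose[2, 5] @ H3
      branch[0] choose=2:
        tell(2) @ H1 ⇒ log+=2
        H0 returns -54
        H1 returns (-54, (2))
        H2 returns (-54, (2))
        H3 returns [(-54, (2))]
      branch[1] choose=5:
        tell(5) @ H1 ⇒ log+=5
        H0 returns -54
        H1 returns (-54, (5))
        H2 returns (-54, (5))
        H3 returns [(-54, (5))]
  branch[1] choose=1:
    choose[2, 5] @ H3
      branch[0] choose=2:
        tell(2) @ H1 ⇒ log+=2
        H0 returns -9
        H1 returns (-9, (2))
        H2 returns (-9, (2))
        H3 returns [(-9, (2))]
      branch[1] choose=5:
        tell(5) @ H1 ⇒ log+=5
        H0 returns -9
        H1 returns (-9, (5))
        H2 returns (-9, (5))
        H3 returns [(-9, (5))]
  branch[2] choose=5:
    choose[2, 5] @ H3
      branch[0] choose=2:
        tell(2) @ H1 ⇒ log+=2
        H0 returns -45
        H1 returns (-45, (2))
        H2 returns (-45, (2))
        H3 returns [(-45, (2))]
      branch[1] choose=5:
        tell(5) @ H1 ⇒ log+=5
        H0 returns -45
        H1 returns (-45, (5))
        H2 returns (-45, (5))
        H3 returns [(-45, (5))]
= [(-54, (2)), (-54, (5)), (-9, (2)), (-9, (5)), (-45, (2)), (-45, (5))]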